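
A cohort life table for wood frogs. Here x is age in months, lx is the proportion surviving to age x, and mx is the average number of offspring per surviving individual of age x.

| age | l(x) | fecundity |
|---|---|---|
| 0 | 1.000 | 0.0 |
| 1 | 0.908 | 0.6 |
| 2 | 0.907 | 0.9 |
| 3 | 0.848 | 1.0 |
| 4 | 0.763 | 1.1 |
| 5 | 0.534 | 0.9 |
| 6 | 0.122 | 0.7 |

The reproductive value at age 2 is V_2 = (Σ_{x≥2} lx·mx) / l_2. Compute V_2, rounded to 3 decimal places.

lx·mx for x ≥ 2: 0.8163, 0.848, 0.8393, 0.4806, 0.0854 → sum = 3.0696
V_2 = 3.0696 / l_2 = 3.0696 / 0.907 = 3.384344… → 3.384

3.384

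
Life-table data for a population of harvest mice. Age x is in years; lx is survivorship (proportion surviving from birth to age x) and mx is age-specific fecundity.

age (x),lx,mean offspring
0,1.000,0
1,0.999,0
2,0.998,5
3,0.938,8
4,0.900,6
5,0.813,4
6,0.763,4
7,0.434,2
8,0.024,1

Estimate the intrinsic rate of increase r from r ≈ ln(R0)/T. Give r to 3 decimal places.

R0 = Σ lx·mx = 0 + 0 + 4.99 + 7.504 + 5.4 + 3.252 + 3.052 + 0.868 + 0.024 = 25.09
Σ x·lx·mx = 94.932; T = 94.932/25.09 = 3.78366…
r ≈ ln(R0)/T = ln(25.09)/3.78366… = 0.85168… → 0.852

0.852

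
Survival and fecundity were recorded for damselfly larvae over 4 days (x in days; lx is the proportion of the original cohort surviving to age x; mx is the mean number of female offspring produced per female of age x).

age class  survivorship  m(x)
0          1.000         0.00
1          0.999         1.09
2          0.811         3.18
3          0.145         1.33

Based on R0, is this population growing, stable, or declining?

R0 = Σ lx·mx = 0 + 1.08891 + 2.57898 + 0.19285 = 3.86074
R0 > 1, so the population is growing.

growing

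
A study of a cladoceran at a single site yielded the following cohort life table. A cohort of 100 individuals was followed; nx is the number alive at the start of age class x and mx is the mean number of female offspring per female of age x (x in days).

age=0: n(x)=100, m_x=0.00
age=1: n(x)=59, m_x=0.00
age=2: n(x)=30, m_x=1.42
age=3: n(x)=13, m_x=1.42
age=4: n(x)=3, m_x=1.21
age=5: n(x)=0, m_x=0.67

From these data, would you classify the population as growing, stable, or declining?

lx = nx/n0 = nx/100: 1, 0.59, 0.3, 0.13, 0.03, 0
R0 = Σ lx·mx = 0 + 0 + 0.426 + 0.1846 + 0.0363 + 0 = 0.6469
R0 < 1, so the population is declining.

declining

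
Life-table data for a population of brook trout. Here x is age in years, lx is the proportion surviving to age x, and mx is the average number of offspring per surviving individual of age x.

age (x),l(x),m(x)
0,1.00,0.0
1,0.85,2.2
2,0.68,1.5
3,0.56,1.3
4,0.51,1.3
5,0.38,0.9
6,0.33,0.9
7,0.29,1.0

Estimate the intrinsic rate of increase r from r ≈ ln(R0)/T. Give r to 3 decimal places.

R0 = Σ lx·mx = 0 + 1.87 + 1.02 + 0.728 + 0.663 + 0.342 + 0.297 + 0.29 = 5.21
Σ x·lx·mx = 14.268; T = 14.268/5.21 = 2.73858…
r ≈ ln(R0)/T = ln(5.21)/2.73858… = 0.60271… → 0.603

0.603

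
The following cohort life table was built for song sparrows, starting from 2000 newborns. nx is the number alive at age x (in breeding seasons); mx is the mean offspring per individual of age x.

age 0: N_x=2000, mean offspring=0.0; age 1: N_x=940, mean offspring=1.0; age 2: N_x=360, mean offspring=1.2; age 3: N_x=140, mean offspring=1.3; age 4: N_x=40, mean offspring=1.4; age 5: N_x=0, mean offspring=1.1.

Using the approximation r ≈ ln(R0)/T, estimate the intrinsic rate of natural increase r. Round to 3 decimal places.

lx = nx/n0 = nx/2000: 1, 0.47, 0.18, 0.07, 0.02, 0
R0 = Σ lx·mx = 0 + 0.47 + 0.216 + 0.091 + 0.028 + 0 = 0.805
Σ x·lx·mx = 1.287; T = 1.287/0.805 = 1.59876…
r ≈ ln(R0)/T = ln(0.805)/1.59876… = -0.13568… → -0.136

-0.136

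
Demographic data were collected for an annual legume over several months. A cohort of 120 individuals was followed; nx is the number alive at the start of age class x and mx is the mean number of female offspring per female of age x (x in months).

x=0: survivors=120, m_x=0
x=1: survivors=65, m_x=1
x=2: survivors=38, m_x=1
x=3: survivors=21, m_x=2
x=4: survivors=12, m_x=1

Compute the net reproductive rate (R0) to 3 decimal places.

lx = nx/n0 = nx/120: 1, 0.54167…, 0.31667…, 0.175, 0.1
lx·mx by age: 0, 0.541667…, 0.316667…, 0.35, 0.1
R0 = Σ lx·mx = 1.308333… → 1.308

1.308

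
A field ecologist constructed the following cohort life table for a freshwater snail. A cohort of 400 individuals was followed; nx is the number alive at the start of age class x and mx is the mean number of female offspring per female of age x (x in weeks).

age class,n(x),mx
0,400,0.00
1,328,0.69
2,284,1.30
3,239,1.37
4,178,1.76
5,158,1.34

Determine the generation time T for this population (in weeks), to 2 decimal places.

2.94

lx = nx/n0 = nx/400: 1, 0.82, 0.71, 0.5975, 0.445, 0.395
lx·mx: 0, 0.5658, 0.923, 0.818575, 0.7832, 0.5293 → R0 = 3.619875
x·lx·mx: 0, 0.5658, 1.846, 2.455725, 3.1328, 2.6465 → Σ = 10.646825
T = 10.646825 / 3.619875 = 2.941213… → 2.94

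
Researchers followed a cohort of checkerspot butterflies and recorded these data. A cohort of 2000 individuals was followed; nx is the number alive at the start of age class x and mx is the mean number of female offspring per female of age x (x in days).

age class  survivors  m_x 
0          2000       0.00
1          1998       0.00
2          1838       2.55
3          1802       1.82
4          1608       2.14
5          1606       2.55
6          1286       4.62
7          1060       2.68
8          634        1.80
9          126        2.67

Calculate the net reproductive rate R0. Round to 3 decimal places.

lx = nx/n0 = nx/2000: 1, 0.999, 0.919, 0.901, 0.804, 0.803, 0.643, 0.53, 0.317, 0.063
lx·mx by age: 0, 0, 2.34345, 1.63982, 1.72056, 2.04765, 2.97066, 1.4204, 0.5706, 0.16821
R0 = Σ lx·mx = 12.88135 → 12.881

12.881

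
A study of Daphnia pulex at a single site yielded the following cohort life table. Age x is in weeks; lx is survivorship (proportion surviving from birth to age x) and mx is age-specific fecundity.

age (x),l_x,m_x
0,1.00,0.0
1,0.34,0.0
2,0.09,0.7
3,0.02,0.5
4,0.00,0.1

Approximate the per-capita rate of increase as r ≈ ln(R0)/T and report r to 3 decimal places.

R0 = Σ lx·mx = 0 + 0 + 0.063 + 0.01 + 0 = 0.073
Σ x·lx·mx = 0.156; T = 0.156/0.073 = 2.13699…
r ≈ ln(R0)/T = ln(0.073)/2.13699… = -1.22476… → -1.225

-1.225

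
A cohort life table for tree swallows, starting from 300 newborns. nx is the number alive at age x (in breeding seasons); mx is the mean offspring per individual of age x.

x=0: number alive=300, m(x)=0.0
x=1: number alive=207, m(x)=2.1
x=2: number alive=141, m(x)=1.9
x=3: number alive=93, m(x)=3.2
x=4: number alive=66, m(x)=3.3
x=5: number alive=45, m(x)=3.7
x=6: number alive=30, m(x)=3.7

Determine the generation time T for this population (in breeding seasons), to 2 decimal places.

2.83

lx = nx/n0 = nx/300: 1, 0.69, 0.47, 0.31, 0.22, 0.15, 0.1
lx·mx: 0, 1.449, 0.893, 0.992, 0.726, 0.555, 0.37 → R0 = 4.985
x·lx·mx: 0, 1.449, 1.786, 2.976, 2.904, 2.775, 2.22 → Σ = 14.11
T = 14.11 / 4.985 = 2.830491… → 2.83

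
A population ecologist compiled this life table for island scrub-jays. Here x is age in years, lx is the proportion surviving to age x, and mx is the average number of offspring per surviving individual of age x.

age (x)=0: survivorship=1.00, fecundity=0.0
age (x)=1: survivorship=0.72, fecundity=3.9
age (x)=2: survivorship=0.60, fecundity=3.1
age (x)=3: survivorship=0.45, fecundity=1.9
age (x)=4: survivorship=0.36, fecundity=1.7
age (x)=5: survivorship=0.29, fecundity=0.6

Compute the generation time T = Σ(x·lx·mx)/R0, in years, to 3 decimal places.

1.967

lx·mx: 0, 2.808, 1.86, 0.855, 0.612, 0.174 → R0 = 6.309
x·lx·mx: 0, 2.808, 3.72, 2.565, 2.448, 0.87 → Σ = 12.411
T = 12.411 / 6.309 = 1.96719… → 1.967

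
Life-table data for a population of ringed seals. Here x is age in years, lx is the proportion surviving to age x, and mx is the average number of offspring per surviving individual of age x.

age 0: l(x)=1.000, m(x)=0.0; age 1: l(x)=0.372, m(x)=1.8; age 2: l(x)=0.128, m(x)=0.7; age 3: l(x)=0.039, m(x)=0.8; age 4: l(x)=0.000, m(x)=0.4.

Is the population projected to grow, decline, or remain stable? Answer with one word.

declining

R0 = Σ lx·mx = 0 + 0.6696 + 0.0896 + 0.0312 + 0 = 0.7904
R0 < 1, so the population is declining.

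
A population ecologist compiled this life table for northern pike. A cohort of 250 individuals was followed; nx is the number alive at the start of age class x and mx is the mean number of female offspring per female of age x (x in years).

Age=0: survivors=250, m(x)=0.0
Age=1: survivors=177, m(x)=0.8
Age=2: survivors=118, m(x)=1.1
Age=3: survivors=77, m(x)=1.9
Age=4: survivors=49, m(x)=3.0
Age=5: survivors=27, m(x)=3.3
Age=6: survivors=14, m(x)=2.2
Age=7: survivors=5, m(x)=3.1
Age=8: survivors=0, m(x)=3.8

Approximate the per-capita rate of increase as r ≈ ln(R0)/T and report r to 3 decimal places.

lx = nx/n0 = nx/250: 1, 0.708, 0.472, 0.308, 0.196, 0.108, 0.056, 0.02, 0
R0 = Σ lx·mx = 0 + 0.5664 + 0.5192 + 0.5852 + 0.588 + 0.3564 + 0.1232 + 0.062 + 0 = 2.8004
Σ x·lx·mx = 8.6676; T = 8.6676/2.8004 = 3.09513…
r ≈ ln(R0)/T = ln(2.8004)/3.09513… = 0.3327… → 0.333

0.333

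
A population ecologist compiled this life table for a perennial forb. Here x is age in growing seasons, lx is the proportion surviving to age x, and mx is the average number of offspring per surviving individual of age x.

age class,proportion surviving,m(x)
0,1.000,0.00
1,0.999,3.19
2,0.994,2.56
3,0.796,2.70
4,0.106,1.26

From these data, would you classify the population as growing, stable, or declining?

R0 = Σ lx·mx = 0 + 3.18681 + 2.54464 + 2.1492 + 0.13356 = 8.01421
R0 > 1, so the population is growing.

growing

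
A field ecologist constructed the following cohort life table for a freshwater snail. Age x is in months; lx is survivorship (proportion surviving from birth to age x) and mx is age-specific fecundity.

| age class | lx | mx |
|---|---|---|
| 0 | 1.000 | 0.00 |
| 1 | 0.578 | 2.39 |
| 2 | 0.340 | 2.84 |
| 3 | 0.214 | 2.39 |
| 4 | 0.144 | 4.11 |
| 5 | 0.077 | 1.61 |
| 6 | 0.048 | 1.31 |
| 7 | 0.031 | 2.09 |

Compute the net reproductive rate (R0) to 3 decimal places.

lx·mx by age: 0, 1.38142, 0.9656, 0.51146, 0.59184, 0.12397, 0.06288, 0.06479
R0 = Σ lx·mx = 3.70196 → 3.702

3.702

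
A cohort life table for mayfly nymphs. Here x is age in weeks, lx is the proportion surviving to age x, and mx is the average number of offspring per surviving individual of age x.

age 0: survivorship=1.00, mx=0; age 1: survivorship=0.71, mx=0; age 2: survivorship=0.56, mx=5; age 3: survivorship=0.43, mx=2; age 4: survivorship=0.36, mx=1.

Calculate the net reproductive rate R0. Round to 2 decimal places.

4.02

lx·mx by age: 0, 0, 2.8, 0.86, 0.36
R0 = Σ lx·mx = 4.02 → 4.02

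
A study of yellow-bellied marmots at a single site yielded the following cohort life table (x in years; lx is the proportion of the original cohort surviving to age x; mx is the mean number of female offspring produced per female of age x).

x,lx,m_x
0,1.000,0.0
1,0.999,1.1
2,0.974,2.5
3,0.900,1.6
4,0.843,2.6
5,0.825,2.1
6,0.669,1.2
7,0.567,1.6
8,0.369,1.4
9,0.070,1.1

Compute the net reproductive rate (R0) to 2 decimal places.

lx·mx by age: 0, 1.0989, 2.435, 1.44, 2.1918, 1.7325, 0.8028, 0.9072, 0.5166, 0.077
R0 = Σ lx·mx = 11.2018 → 11.20

11.20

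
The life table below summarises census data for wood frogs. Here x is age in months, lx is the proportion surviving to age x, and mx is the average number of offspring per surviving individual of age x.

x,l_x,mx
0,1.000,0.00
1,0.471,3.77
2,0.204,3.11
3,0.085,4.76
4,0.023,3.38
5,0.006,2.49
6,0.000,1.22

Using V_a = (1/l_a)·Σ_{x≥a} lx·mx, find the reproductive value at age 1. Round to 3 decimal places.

6.173

lx·mx for x ≥ 1: 1.77567, 0.63444, 0.4046, 0.07774, 0.01494, 0 → sum = 2.90739
V_1 = 2.90739 / l_1 = 2.90739 / 0.471 = 6.172803… → 6.173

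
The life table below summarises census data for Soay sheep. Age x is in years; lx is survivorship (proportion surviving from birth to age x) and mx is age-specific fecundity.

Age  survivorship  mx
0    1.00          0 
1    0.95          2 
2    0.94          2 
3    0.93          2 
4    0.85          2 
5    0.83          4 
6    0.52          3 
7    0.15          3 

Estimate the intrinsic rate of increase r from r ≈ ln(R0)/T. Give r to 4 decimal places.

0.6823

R0 = Σ lx·mx = 0 + 1.9 + 1.88 + 1.86 + 1.7 + 3.32 + 1.56 + 0.45 = 12.67
Σ x·lx·mx = 47.15; T = 47.15/12.67 = 3.72139…
r ≈ ln(R0)/T = ln(12.67)/3.72139… = 0.682336… → 0.6823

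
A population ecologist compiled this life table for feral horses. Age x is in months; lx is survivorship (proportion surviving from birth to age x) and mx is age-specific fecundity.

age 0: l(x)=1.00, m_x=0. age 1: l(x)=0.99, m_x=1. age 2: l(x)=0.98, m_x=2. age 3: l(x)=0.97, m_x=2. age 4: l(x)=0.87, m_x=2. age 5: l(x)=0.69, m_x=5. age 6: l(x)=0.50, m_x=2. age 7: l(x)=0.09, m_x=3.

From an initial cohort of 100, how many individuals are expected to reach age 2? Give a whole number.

Expected survivors = N0 · l_2 = 100 × 0.98 = 98 → 98

98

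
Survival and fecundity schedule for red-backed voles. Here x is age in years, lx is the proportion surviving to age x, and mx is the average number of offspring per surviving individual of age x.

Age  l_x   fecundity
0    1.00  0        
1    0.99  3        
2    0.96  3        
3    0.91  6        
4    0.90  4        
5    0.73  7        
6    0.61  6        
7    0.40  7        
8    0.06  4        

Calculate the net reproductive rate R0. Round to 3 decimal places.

lx·mx by age: 0, 2.97, 2.88, 5.46, 3.6, 5.11, 3.66, 2.8, 0.24
R0 = Σ lx·mx = 26.72 → 26.720

26.720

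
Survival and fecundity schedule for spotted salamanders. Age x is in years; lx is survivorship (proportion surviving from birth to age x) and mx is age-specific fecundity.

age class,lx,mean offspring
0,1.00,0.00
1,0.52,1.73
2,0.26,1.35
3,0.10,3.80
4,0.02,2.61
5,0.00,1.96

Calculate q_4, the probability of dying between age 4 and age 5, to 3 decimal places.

1.000

q_4 = (l_4 − l_5) / l_4 = (0.02 − 0) / 0.02
     = 0.02 / 0.02 = 1 → 1.000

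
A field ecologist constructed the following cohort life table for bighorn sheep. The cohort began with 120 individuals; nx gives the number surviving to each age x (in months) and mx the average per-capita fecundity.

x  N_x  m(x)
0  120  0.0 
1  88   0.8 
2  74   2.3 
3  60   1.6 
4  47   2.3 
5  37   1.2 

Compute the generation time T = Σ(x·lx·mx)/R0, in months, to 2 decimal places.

lx = nx/n0 = nx/120: 1, 0.73333…, 0.61667…, 0.5, 0.39167…, 0.30833…
lx·mx: 0, 0.586667…, 1.418333…, 0.8, 0.900833…, 0.37… → R0 = 4.075833…
x·lx·mx: 0, 0.586667…, 2.836667…, 2.4, 3.603333…, 1.85… → Σ = 11.276667…
T = 11.276667… / 4.075833… = 2.766714… → 2.77

2.77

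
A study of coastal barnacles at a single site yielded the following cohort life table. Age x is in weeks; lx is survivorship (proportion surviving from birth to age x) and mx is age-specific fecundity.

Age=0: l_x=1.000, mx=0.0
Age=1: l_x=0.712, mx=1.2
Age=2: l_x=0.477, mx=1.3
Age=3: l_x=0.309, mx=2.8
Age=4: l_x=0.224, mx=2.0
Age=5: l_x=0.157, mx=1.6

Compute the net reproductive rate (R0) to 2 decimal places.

lx·mx by age: 0, 0.8544, 0.6201, 0.8652, 0.448, 0.2512
R0 = Σ lx·mx = 3.0389 → 3.04

3.04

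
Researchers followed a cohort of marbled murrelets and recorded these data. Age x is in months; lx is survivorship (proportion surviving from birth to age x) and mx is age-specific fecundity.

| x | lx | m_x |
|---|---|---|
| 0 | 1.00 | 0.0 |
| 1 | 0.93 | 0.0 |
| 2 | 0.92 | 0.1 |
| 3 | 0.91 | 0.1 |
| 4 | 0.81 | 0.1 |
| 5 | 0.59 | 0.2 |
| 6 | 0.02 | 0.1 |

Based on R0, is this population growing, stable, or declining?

declining

R0 = Σ lx·mx = 0 + 0 + 0.092 + 0.091 + 0.081 + 0.118 + 0.002 = 0.384
R0 < 1, so the population is declining.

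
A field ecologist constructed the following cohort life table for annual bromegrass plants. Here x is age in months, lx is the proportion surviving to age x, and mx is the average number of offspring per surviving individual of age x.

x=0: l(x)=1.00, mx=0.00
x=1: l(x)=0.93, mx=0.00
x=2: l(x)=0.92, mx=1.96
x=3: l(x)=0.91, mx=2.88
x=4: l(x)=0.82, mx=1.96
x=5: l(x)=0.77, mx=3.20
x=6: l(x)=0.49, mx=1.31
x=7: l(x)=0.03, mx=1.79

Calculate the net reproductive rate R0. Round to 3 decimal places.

lx·mx by age: 0, 0, 1.8032, 2.6208, 1.6072, 2.464, 0.6419, 0.0537
R0 = Σ lx·mx = 9.1908 → 9.191

9.191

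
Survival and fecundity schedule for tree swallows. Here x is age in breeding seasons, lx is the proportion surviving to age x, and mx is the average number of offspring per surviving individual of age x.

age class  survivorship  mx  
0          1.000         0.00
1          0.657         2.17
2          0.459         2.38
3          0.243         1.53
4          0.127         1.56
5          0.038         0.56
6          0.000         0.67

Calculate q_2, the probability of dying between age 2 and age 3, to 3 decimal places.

q_2 = (l_2 − l_3) / l_2 = (0.459 − 0.243) / 0.459
     = 0.216 / 0.459 = 0.470588… → 0.471

0.471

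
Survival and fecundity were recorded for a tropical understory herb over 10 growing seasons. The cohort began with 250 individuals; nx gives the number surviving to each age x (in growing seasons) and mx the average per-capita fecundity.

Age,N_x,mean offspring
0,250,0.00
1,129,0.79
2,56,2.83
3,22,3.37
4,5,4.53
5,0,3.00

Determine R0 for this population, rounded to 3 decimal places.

1.429

lx = nx/n0 = nx/250: 1, 0.516, 0.224, 0.088, 0.02, 0
lx·mx by age: 0, 0.40764, 0.63392, 0.29656, 0.0906, 0
R0 = Σ lx·mx = 1.42872 → 1.429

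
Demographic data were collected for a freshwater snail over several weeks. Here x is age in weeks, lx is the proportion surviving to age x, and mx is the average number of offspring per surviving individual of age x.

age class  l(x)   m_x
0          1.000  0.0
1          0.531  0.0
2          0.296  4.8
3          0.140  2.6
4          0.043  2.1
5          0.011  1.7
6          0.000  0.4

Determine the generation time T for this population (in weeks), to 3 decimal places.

lx·mx: 0, 0, 1.4208, 0.364, 0.0903, 0.0187, 0 → R0 = 1.8938
x·lx·mx: 0, 0, 2.8416, 1.092, 0.3612, 0.0935, 0 → Σ = 4.3883
T = 4.3883 / 1.8938 = 2.317193… → 2.317

2.317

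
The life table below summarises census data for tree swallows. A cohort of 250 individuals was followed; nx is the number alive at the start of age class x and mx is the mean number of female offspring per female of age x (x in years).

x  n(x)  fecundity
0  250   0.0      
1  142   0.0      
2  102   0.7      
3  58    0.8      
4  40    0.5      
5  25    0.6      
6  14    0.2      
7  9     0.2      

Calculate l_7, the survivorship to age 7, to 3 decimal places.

l_7 = n_7/n_0 = 9/250 = 0.036 → 0.036

0.036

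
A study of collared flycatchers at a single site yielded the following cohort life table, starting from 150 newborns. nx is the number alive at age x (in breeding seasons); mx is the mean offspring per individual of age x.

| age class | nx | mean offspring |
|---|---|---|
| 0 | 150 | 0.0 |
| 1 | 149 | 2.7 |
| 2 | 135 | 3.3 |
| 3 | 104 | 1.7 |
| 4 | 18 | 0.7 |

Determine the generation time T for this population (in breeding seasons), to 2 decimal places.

1.81

lx = nx/n0 = nx/150: 1, 0.99333…, 0.9, 0.69333…, 0.12
lx·mx: 0, 2.682…, 2.97, 1.178667…, 0.084 → R0 = 6.914667…
x·lx·mx: 0, 2.682…, 5.94, 3.536…, 0.336 → Σ = 12.494…
T = 12.494… / 6.914667… = 1.806884… → 1.81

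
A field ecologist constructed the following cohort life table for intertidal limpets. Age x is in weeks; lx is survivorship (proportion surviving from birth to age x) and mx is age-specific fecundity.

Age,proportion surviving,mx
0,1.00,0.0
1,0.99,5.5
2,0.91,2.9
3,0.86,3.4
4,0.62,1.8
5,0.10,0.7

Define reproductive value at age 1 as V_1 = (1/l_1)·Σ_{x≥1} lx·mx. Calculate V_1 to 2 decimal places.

12.32

lx·mx for x ≥ 1: 5.445, 2.639, 2.924, 1.116, 0.07 → sum = 12.194
V_1 = 12.194 / l_1 = 12.194 / 0.99 = 12.317172… → 12.32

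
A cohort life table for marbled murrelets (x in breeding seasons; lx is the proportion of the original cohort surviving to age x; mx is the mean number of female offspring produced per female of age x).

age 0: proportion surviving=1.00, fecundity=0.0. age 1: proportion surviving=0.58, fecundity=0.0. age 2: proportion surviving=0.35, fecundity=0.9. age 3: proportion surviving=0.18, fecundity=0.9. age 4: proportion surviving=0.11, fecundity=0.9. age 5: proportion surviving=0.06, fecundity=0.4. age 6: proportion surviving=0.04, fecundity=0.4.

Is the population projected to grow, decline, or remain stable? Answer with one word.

R0 = Σ lx·mx = 0 + 0 + 0.315 + 0.162 + 0.099 + 0.024 + 0.016 = 0.616
R0 < 1, so the population is declining.

declining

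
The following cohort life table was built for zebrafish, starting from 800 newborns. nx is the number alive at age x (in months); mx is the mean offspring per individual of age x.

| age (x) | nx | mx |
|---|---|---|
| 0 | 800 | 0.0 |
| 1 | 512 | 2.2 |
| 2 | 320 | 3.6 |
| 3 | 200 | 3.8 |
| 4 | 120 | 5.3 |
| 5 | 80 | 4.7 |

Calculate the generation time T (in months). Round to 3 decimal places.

2.502

lx = nx/n0 = nx/800: 1, 0.64, 0.4, 0.25, 0.15, 0.1
lx·mx: 0, 1.408, 1.44, 0.95, 0.795, 0.47 → R0 = 5.063
x·lx·mx: 0, 1.408, 2.88, 2.85, 3.18, 2.35 → Σ = 12.668
T = 12.668 / 5.063 = 2.502074… → 2.502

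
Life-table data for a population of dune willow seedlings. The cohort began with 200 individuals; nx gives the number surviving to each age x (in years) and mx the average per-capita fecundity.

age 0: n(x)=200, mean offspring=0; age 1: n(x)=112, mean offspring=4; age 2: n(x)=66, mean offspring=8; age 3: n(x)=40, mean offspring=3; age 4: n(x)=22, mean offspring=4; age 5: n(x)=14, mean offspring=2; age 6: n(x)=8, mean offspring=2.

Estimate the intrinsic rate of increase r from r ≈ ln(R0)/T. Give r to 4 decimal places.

lx = nx/n0 = nx/200: 1, 0.56, 0.33, 0.2, 0.11, 0.07, 0.04
R0 = Σ lx·mx = 0 + 2.24 + 2.64 + 0.6 + 0.44 + 0.14 + 0.08 = 6.14
Σ x·lx·mx = 12.26; T = 12.26/6.14 = 1.99674…
r ≈ ln(R0)/T = ln(6.14)/1.99674… = 0.908893… → 0.9089

0.9089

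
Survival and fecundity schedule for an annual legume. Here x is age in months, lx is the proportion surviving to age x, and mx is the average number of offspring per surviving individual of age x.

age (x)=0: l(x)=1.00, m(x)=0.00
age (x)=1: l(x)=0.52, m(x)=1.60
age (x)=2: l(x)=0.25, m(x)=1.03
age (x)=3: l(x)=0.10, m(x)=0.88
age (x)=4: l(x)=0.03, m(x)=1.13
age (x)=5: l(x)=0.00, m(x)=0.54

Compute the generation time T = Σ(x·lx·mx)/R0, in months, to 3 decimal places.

1.442

lx·mx: 0, 0.832, 0.2575, 0.088, 0.0339, 0 → R0 = 1.2114
x·lx·mx: 0, 0.832, 0.515, 0.264, 0.1356, 0 → Σ = 1.7466
T = 1.7466 / 1.2114 = 1.441803… → 1.442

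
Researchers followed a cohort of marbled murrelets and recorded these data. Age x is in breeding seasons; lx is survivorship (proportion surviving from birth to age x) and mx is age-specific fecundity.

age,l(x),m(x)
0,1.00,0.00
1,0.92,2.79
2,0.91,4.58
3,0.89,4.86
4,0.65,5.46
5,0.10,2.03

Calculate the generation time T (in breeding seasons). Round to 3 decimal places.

2.639

lx·mx: 0, 2.5668, 4.1678, 4.3254, 3.549, 0.203 → R0 = 14.812
x·lx·mx: 0, 2.5668, 8.3356, 12.9762, 14.196, 1.015 → Σ = 39.0896
T = 39.0896 / 14.812 = 2.639049… → 2.639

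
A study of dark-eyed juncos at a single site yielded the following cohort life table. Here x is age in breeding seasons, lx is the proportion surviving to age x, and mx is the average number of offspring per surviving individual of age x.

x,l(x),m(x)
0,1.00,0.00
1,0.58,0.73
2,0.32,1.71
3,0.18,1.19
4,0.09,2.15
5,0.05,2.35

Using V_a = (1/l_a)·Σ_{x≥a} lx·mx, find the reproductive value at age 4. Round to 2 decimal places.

3.46

lx·mx for x ≥ 4: 0.1935, 0.1175 → sum = 0.311
V_4 = 0.311 / l_4 = 0.311 / 0.09 = 3.455556… → 3.46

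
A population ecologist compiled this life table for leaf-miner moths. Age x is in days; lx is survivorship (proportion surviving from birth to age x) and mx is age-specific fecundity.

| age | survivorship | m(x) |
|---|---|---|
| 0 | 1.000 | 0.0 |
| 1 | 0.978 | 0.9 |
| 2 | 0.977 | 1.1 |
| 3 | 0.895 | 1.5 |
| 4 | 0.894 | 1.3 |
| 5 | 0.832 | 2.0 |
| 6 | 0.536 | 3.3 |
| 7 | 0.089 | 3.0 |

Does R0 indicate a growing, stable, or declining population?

growing

R0 = Σ lx·mx = 0 + 0.8802 + 1.0747 + 1.3425 + 1.1622 + 1.664 + 1.7688 + 0.267 = 8.1594
R0 > 1, so the population is growing.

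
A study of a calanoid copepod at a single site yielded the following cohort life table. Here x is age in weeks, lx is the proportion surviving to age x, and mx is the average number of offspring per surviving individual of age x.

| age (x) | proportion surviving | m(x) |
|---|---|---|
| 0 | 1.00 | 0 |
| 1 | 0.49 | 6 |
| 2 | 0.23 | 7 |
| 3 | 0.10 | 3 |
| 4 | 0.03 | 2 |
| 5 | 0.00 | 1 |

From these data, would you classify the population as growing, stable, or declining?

R0 = Σ lx·mx = 0 + 2.94 + 1.61 + 0.3 + 0.06 + 0 = 4.91
R0 > 1, so the population is growing.

growing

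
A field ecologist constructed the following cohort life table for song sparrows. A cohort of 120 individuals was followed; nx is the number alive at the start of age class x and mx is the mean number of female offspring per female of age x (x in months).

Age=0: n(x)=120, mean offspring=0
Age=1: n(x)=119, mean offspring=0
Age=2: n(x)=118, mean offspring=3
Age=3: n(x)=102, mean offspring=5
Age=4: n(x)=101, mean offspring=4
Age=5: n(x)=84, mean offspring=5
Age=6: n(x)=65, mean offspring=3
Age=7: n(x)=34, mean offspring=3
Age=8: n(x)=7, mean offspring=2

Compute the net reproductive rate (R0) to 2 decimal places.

lx = nx/n0 = nx/120: 1, 0.99167…, 0.98333…, 0.85, 0.84167…, 0.7, 0.54167…, 0.28333…, 0.05833…
lx·mx by age: 0, 0, 2.95…, 4.25, 3.366667…, 3.5, 1.625…, 0.85…, 0.116667…
R0 = Σ lx·mx = 16.658333… → 16.66

16.66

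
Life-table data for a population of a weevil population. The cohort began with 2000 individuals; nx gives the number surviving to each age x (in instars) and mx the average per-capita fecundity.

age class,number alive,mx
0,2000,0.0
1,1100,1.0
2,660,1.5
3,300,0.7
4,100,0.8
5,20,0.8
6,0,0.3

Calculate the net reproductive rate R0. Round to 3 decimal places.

lx = nx/n0 = nx/2000: 1, 0.55, 0.33, 0.15, 0.05, 0.01, 0
lx·mx by age: 0, 0.55, 0.495, 0.105, 0.04, 0.008, 0
R0 = Σ lx·mx = 1.198 → 1.198

1.198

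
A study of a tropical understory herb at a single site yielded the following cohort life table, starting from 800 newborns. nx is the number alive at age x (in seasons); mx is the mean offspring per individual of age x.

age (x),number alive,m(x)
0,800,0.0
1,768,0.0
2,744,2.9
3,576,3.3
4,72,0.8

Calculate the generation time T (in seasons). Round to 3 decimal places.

lx = nx/n0 = nx/800: 1, 0.96, 0.93, 0.72, 0.09
lx·mx: 0, 0, 2.697, 2.376, 0.072 → R0 = 5.145
x·lx·mx: 0, 0, 5.394, 7.128, 0.288 → Σ = 12.81
T = 12.81 / 5.145 = 2.489796… → 2.490

2.490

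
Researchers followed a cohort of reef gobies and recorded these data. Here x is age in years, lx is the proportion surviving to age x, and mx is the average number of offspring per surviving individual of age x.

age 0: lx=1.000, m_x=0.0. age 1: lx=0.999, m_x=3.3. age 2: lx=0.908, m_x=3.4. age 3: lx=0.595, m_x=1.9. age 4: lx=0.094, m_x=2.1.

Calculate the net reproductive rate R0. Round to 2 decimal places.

lx·mx by age: 0, 3.2967, 3.0872, 1.1305, 0.1974
R0 = Σ lx·mx = 7.7118 → 7.71

7.71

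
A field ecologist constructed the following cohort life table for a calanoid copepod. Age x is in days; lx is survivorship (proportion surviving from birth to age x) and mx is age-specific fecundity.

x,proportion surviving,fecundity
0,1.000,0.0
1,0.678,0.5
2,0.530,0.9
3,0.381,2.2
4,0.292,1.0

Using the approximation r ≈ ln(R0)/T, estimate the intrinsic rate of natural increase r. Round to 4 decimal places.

0.2605

R0 = Σ lx·mx = 0 + 0.339 + 0.477 + 0.8382 + 0.292 = 1.9462
Σ x·lx·mx = 4.9756; T = 4.9756/1.9462 = 2.55657…
r ≈ ln(R0)/T = ln(1.9462)/2.55657… = 0.260458… → 0.2605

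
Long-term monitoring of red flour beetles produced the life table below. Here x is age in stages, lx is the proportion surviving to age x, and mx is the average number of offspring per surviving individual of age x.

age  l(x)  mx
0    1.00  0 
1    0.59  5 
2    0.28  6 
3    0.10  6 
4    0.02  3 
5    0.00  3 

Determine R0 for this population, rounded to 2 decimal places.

5.29

lx·mx by age: 0, 2.95, 1.68, 0.6, 0.06, 0
R0 = Σ lx·mx = 5.29 → 5.29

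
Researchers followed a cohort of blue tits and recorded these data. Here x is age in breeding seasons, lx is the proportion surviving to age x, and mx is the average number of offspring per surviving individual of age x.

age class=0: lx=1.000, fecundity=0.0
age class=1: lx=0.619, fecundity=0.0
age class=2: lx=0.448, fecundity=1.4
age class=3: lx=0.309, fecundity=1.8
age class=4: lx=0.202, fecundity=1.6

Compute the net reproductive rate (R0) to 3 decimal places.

1.507

lx·mx by age: 0, 0, 0.6272, 0.5562, 0.3232
R0 = Σ lx·mx = 1.5066 → 1.507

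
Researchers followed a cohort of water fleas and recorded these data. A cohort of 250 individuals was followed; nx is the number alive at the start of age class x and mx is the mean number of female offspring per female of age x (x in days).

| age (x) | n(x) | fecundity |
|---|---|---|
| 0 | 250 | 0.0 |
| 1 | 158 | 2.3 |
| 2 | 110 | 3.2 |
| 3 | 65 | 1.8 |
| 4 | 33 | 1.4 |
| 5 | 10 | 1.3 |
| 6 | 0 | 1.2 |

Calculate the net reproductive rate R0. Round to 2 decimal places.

3.57

lx = nx/n0 = nx/250: 1, 0.632, 0.44, 0.26, 0.132, 0.04, 0
lx·mx by age: 0, 1.4536, 1.408, 0.468, 0.1848, 0.052, 0
R0 = Σ lx·mx = 3.5664 → 3.57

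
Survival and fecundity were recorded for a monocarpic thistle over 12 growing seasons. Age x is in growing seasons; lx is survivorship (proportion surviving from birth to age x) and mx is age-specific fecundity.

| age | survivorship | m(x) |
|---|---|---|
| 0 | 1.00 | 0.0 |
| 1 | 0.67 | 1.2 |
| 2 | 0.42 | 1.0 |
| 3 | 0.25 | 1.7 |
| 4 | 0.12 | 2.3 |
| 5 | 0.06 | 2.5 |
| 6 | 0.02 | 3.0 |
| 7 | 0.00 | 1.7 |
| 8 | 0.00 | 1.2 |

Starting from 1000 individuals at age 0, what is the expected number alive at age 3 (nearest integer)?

250

Expected survivors = N0 · l_3 = 1000 × 0.25 = 250 → 250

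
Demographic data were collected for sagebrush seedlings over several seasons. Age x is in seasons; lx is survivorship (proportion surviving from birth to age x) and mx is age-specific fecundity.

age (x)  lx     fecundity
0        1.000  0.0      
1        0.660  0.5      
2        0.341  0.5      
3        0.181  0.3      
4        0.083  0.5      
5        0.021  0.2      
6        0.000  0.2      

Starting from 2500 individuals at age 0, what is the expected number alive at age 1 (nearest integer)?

Expected survivors = N0 · l_1 = 2500 × 0.660 = 1650 → 1650

1650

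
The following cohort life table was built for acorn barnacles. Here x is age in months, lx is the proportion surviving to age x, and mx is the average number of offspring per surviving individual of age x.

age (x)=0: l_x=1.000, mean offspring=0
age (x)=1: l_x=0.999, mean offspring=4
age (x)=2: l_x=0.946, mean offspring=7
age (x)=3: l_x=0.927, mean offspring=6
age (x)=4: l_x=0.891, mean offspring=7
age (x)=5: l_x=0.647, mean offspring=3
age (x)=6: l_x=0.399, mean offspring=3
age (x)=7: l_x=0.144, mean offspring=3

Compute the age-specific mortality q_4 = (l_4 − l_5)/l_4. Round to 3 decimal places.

0.274

q_4 = (l_4 − l_5) / l_4 = (0.891 − 0.647) / 0.891
     = 0.244 / 0.891 = 0.27385… → 0.274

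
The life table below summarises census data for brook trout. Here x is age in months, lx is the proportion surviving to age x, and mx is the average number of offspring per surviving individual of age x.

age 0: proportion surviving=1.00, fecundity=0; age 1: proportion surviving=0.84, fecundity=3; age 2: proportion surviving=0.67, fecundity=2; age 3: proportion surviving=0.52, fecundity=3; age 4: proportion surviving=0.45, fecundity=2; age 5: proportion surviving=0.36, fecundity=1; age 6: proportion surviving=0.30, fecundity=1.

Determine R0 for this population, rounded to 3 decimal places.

lx·mx by age: 0, 2.52, 1.34, 1.56, 0.9, 0.36, 0.3
R0 = Σ lx·mx = 6.98 → 6.980

6.980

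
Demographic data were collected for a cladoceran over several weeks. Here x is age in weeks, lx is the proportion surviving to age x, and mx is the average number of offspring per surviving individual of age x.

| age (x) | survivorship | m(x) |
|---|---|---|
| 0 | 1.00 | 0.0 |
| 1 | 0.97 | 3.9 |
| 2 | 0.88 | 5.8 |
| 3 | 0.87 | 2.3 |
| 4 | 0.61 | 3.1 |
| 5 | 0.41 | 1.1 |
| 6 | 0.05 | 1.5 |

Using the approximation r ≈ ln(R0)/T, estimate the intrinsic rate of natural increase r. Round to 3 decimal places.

1.138

R0 = Σ lx·mx = 0 + 3.783 + 5.104 + 2.001 + 1.891 + 0.451 + 0.075 = 13.305
Σ x·lx·mx = 30.263; T = 30.263/13.305 = 2.27456…
r ≈ ln(R0)/T = ln(13.305)/2.27456… = 1.13786… → 1.138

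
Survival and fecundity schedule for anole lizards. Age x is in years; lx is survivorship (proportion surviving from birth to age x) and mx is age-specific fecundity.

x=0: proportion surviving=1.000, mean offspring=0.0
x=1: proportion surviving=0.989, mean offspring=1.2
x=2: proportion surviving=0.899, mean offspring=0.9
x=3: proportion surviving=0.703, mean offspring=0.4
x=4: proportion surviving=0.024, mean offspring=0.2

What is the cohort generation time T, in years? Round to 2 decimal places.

1.61

lx·mx: 0, 1.1868, 0.8091, 0.2812, 0.0048 → R0 = 2.2819
x·lx·mx: 0, 1.1868, 1.6182, 0.8436, 0.0192 → Σ = 3.6678
T = 3.6678 / 2.2819 = 1.607345… → 1.61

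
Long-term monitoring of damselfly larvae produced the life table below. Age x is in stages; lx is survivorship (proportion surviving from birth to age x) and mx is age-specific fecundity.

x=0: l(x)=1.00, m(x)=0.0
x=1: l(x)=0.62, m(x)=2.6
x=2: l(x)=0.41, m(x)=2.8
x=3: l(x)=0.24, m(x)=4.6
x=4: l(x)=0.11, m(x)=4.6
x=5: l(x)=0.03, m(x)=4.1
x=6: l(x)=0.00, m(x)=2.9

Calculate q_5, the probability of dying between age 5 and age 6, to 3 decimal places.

q_5 = (l_5 − l_6) / l_5 = (0.03 − 0) / 0.03
     = 0.03 / 0.03 = 1 → 1.000

1.000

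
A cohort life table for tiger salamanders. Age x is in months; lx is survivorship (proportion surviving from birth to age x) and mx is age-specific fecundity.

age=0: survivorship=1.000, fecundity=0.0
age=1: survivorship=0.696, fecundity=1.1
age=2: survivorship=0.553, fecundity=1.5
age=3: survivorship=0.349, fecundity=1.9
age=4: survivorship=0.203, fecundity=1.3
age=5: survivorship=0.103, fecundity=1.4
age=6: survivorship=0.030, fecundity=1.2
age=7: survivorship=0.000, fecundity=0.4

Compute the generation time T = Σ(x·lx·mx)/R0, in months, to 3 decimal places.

lx·mx: 0, 0.7656, 0.8295, 0.6631, 0.2639, 0.1442, 0.036, 0 → R0 = 2.7023
x·lx·mx: 0, 0.7656, 1.659, 1.9893, 1.0556, 0.721, 0.216, 0 → Σ = 6.4065
T = 6.4065 / 2.7023 = 2.370758… → 2.371

2.371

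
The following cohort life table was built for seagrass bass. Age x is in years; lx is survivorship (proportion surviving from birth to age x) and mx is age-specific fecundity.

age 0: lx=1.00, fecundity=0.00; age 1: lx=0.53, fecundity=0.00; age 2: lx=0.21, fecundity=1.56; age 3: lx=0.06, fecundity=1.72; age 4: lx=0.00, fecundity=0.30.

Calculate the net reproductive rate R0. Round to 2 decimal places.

lx·mx by age: 0, 0, 0.3276, 0.1032, 0
R0 = Σ lx·mx = 0.4308 → 0.43

0.43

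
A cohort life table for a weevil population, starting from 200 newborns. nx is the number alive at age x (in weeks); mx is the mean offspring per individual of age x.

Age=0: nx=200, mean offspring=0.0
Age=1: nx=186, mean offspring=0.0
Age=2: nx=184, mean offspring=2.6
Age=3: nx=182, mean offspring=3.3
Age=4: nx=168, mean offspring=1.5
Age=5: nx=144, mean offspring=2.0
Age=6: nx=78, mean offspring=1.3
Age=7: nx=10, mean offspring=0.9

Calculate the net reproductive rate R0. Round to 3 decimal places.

8.647

lx = nx/n0 = nx/200: 1, 0.93, 0.92, 0.91, 0.84, 0.72, 0.39, 0.05
lx·mx by age: 0, 0, 2.392, 3.003, 1.26, 1.44, 0.507, 0.045
R0 = Σ lx·mx = 8.647 → 8.647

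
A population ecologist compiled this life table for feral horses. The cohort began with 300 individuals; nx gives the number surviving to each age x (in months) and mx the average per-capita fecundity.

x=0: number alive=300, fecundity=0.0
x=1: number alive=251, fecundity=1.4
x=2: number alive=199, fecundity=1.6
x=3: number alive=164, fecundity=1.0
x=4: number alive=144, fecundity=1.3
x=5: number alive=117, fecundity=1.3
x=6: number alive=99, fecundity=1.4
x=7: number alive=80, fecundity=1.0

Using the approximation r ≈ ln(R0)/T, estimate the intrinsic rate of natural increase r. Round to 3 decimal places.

lx = nx/n0 = nx/300: 1, 0.83667…, 0.66333…, 0.54667…, 0.48, 0.39, 0.33, 0.26667…
R0 = Σ lx·mx = 0 + 1.17133… + 1.06133… + 0.54667… + 0.624 + 0.507 + 0.462 + 0.26667… = 4.639…
Σ x·lx·mx = 14.603667…; T = 14.603667…/4.639… = 3.14802…
r ≈ ln(R0)/T = ln(4.639…)/3.14802… = 0.48745… → 0.487

0.487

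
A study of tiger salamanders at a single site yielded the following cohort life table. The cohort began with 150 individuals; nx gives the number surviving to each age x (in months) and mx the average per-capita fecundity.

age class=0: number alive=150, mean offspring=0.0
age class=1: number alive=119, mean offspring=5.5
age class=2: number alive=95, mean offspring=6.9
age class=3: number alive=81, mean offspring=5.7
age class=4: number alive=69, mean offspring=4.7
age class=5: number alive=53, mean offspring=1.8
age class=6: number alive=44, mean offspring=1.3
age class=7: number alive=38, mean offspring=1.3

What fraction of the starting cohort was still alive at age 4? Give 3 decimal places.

0.460

l_4 = n_4/n_0 = 69/150 = 0.46 → 0.460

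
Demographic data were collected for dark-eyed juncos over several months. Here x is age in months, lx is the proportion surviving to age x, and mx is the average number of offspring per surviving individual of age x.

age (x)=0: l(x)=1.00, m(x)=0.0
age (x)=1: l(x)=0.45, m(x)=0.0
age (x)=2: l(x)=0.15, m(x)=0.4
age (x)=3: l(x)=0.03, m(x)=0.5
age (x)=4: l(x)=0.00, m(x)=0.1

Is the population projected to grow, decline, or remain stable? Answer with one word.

declining

R0 = Σ lx·mx = 0 + 0 + 0.06 + 0.015 + 0 = 0.075
R0 < 1, so the population is declining.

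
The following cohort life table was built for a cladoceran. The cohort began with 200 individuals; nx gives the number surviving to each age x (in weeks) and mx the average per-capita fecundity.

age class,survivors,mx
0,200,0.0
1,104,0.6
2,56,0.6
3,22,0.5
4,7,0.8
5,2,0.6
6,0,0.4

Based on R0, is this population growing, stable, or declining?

lx = nx/n0 = nx/200: 1, 0.52, 0.28, 0.11, 0.035, 0.01, 0
R0 = Σ lx·mx = 0 + 0.312 + 0.168 + 0.055 + 0.028 + 0.006 + 0 = 0.569
R0 < 1, so the population is declining.

declining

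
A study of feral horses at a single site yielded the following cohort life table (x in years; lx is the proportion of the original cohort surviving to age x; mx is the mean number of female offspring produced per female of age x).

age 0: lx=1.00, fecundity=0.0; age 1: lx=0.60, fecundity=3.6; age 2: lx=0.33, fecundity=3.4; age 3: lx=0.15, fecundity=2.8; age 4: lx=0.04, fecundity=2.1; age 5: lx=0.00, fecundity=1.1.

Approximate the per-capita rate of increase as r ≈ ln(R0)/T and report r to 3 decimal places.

R0 = Σ lx·mx = 0 + 2.16 + 1.122 + 0.42 + 0.084 + 0 = 3.786
Σ x·lx·mx = 6; T = 6/3.786 = 1.58479…
r ≈ ln(R0)/T = ln(3.786)/1.58479… = 0.84006… → 0.840

0.840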